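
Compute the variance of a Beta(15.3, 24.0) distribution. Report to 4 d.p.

μ = 15.3/39.3 = 0.389313; Var = μ(1−μ)/(α+β+1) = 0.2377484/40.3 = 0.0059.

0.0059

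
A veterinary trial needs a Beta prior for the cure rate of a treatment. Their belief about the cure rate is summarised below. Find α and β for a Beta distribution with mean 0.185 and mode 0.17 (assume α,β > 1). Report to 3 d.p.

Let s = α+β. Mean gives α = μs = 0.185s; mode gives (α−1)/(s−2) = 0.17.
Substituting: 0.185s − 1 = 0.17(s−2) = 0.17s − 0.34, so 0.015s = 0.66 and s = 44.0000.
Then α = 0.185×44.0000 = 8.140 and β = s−α = 35.860.

α = 8.140, β = 35.860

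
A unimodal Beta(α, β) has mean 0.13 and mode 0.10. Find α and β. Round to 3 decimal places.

Let s = α+β. Mean gives α = μs = 0.13s; mode gives (α−1)/(s−2) = 0.10.
Substituting: 0.13s − 1 = 0.10(s−2) = 0.10s − 0.20, so 0.03s = 0.80 and s = 26.6667.
Then α = 0.13×26.6667 = 3.467 and β = s−α = 23.200.

α = 3.467, β = 23.200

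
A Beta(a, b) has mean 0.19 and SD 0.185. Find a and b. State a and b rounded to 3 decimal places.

σ² = 0.185² = 0.034225.
With s = a+b, Var = μ(1−μ)/(s+1), so s+1 = (0.19×0.81)/0.034225 = 4.4967 and s = 3.4967.
a = μs = 0.664, b = (1−μ)s = 2.832.

a = 0.664, b = 2.832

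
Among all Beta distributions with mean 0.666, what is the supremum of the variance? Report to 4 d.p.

0.2224

For fixed mean μ the Beta variance is μ(1−μ)/(α+β+1), increasing as α+β decreases.
Its least upper bound (not attained) is μ(1−μ) = 0.666·0.334 = 0.2224.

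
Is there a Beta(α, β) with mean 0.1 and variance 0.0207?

Yes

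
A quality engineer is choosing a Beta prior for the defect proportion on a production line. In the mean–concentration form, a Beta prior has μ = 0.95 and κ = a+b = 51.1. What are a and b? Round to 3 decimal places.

a = μκ = 0.95×51.1 = 48.545 and b = (1−μ)κ = 0.05×51.1 = 2.555.

a = 48.545, b = 2.555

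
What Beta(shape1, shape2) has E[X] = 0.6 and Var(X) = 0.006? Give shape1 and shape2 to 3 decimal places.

shape1 = 23.400, shape2 = 15.600

Let s = shape1+shape2. The Beta variance is μ(1−μ)/(s+1).
So s+1 = μ(1−μ)/σ² = (0.6×0.4)/0.006 = 0.24/0.006 = 40.0000, giving s = 39.0000.
Then shape1 = μs = 0.6×39.0000 = 23.400 and shape2 = (1−μ)s = 0.4×39.0000 = 15.600.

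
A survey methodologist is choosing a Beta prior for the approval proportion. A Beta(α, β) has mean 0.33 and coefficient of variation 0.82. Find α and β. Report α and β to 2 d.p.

σ = CV·μ = 0.82×0.33 = 0.27060, so σ² = 0.073224.
s+1 = μ(1−μ)/σ² = 0.2211/0.073224 = 3.0195, so s = α+β = 2.0195.
α = μs = 0.67, β = (1−μ)s = 1.35.

α = 0.67, β = 1.35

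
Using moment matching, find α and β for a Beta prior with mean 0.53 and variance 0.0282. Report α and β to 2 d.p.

α = 4.15, β = 3.68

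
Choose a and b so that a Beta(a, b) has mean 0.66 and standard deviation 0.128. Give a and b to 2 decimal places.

First σ² = 0.016384. Setting a = μn, b = (1−μ)n with n = a+b,
μ(1−μ)/(n+1) = 0.016384 ⇒ n+1 = 0.2244/0.016384 = 13.6963 ⇒ n = 12.6963.
Hence a = 0.66×12.6963 = 8.38, b = 0.34×12.6963 = 4.32.

a = 8.38, b = 4.32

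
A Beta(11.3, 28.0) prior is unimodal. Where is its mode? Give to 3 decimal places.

0.276

The density x^(α−1)(1−x)^(β−1) is maximised at (α−1)/(α+β−2) = 10.3/37.3 = 0.276.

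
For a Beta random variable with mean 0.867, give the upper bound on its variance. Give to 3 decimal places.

Var = μ(1−μ)/(α+β+1), which approaches μ(1−μ) as α+β → 0.
So the supremum is μ(1−μ) = 0.867×0.133 = 0.115.

0.115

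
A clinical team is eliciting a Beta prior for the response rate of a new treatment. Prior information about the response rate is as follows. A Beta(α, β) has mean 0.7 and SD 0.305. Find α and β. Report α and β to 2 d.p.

σ² = 0.305² = 0.093025.
With s = α+β, Var = μ(1−μ)/(s+1), so s+1 = (0.7×0.3)/0.093025 = 2.2575 and s = 1.2575.
α = μs = 0.88, β = (1−μ)s = 0.38.

α = 0.88, β = 0.38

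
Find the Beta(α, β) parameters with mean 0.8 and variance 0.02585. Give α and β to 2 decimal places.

By moment matching, α+β = μ(1−μ)/σ² − 1 = (0.8·0.2)/0.02585 − 1 = 6.1896 − 1 = 5.1896.
Since α/(α+β) = μ, α = 0.8·5.1896 = 4.15 and β = 0.2·5.1896 = 1.04.

α = 4.15, β = 1.04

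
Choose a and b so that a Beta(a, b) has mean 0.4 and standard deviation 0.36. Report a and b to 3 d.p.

a = 0.341, b = 0.511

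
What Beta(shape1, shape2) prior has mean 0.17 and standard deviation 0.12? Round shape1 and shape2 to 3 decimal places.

σ² = 0.12² = 0.0144.
With s = shape1+shape2, Var = μ(1−μ)/(s+1), so s+1 = (0.17×0.83)/0.0144 = 9.7986 and s = 8.7986.
shape1 = μs = 1.496, shape2 = (1−μ)s = 7.303.

shape1 = 1.496, shape2 = 7.303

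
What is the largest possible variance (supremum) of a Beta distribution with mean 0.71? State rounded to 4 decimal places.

0.2059

Var = μ(1−μ)/(α+β+1), which approaches μ(1−μ) as α+β → 0.
So the supremum is μ(1−μ) = 0.71×0.29 = 0.2059.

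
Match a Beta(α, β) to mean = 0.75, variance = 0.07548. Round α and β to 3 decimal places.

By moment matching, α+β = μ(1−μ)/σ² − 1 = (0.75·0.25)/0.07548 − 1 = 2.4841 − 1 = 1.4841.
Since α/(α+β) = μ, α = 0.75·1.4841 = 1.113 and β = 0.25·1.4841 = 0.371.

α = 1.113, β = 0.371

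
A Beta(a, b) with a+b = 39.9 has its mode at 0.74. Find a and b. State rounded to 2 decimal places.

a = 29.05, b = 10.85

For a,b>1 the mode is (a−1)/(a+b−2), so a = mode·(κ−2)+1 = 0.74×37.9+1 = 29.05.
And b = (1−mode)·(κ−2)+1 = 0.26×37.9+1 = 10.85.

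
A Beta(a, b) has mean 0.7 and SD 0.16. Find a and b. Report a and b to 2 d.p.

First σ² = 0.0256. Setting a = μn, b = (1−μ)n with n = a+b,
μ(1−μ)/(n+1) = 0.0256 ⇒ n+1 = 0.21/0.0256 = 8.2031 ⇒ n = 7.2031.
Hence a = 0.7×7.2031 = 5.04, b = 0.3×7.2031 = 2.16.

a = 5.04, b = 2.16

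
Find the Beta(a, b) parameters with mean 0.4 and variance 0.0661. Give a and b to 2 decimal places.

a = 1.05, b = 1.58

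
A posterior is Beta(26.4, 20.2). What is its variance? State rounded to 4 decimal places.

0.0052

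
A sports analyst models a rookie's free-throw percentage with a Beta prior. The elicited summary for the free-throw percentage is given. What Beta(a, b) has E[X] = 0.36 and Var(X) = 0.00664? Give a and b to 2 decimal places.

By moment matching, a+b = μ(1−μ)/σ² − 1 = (0.36·0.64)/0.00664 − 1 = 34.6988 − 1 = 33.6988.
Since a/(a+b) = μ, a = 0.36·33.6988 = 12.13 and b = 0.64·33.6988 = 21.57.

a = 12.13, b = 21.57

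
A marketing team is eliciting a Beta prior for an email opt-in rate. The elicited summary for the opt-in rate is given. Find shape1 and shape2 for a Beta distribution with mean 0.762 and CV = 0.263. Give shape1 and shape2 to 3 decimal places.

Var = (CV·μ)² = (0.263×0.762)² = 0.040163.
shape1+shape2 = μ(1−μ)/Var − 1 = 0.181356/0.040163 − 1 = 3.5155.
Thus shape1 = 0.762·3.5155 = 2.679 and shape2 = 0.238·3.5155 = 0.837.

shape1 = 2.679, shape2 = 0.837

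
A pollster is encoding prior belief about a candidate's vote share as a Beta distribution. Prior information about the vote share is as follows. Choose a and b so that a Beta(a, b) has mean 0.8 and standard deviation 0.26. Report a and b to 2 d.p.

σ² = 0.26² = 0.0676.
With s = a+b, Var = μ(1−μ)/(s+1), so s+1 = (0.8×0.2)/0.0676 = 2.3669 and s = 1.3669.
a = μs = 1.09, b = (1−μ)s = 0.27.

a = 1.09, b = 0.27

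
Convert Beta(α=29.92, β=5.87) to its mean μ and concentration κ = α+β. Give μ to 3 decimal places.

μ = 0.836, κ = 35.79

κ = α+β = 29.92+5.87 = 35.79; μ = α/κ = 29.92/35.79 = 0.836.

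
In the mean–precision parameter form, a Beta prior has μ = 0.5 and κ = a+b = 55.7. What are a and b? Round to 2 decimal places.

Split κ in proportion μ : (1−μ): a = 0.5·55.7 = 27.85, b = 55.7 − 27.85 = 27.85.

a = 27.85, b = 27.85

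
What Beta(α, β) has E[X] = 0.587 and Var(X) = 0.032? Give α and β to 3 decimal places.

α = 3.860, β = 2.716

Write ν = α+β; then α = μν and Var = μ(1−μ)/(ν+1).
ν = μ(1−μ)/Var − 1 = 0.242431/0.032 − 1 = 6.5760.
α = 0.587·6.5760 = 3.860, β = 0.413·6.5760 = 2.716.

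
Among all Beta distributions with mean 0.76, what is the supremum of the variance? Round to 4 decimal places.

0.1824

Var = μ(1−μ)/(α+β+1), which approaches μ(1−μ) as α+β → 0.
So the supremum is μ(1−μ) = 0.76×0.24 = 0.1824.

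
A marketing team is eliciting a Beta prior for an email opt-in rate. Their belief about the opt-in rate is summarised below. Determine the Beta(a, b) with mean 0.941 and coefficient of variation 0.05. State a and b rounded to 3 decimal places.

σ = CV·μ = 0.05×0.941 = 0.04705, so σ² = 0.002214.
s+1 = μ(1−μ)/σ² = 0.055519/0.002214 = 25.0797, so s = a+b = 24.0797.
a = μs = 22.659, b = (1−μ)s = 1.421.

a = 22.659, b = 1.421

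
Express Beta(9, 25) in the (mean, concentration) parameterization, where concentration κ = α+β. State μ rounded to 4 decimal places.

μ = 0.2647, κ = 34

κ = α+β = 9+25 = 34; μ = α/κ = 9/34 = 0.2647.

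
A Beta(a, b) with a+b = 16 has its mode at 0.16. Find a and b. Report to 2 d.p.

Since the density peak of Beta(a,b) is at (a−1)/(a+b−2),
a = 1 + 0.16(16−2) = 3.24 and b = 16 − 3.24 = 12.76.

a = 3.24, b = 12.76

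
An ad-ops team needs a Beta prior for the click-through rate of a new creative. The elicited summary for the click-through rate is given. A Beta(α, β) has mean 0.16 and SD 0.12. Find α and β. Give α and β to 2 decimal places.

α = 1.33, β = 7.00

First σ² = 0.0144. Setting α = μn, β = (1−μ)n with n = α+β,
μ(1−μ)/(n+1) = 0.0144 ⇒ n+1 = 0.1344/0.0144 = 9.3333 ⇒ n = 8.3333.
Hence α = 0.16×8.3333 = 1.33, β = 0.84×8.3333 = 7.00.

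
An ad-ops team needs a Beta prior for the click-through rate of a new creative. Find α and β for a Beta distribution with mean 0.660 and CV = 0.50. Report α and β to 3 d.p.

α = 0.700, β = 0.361

σ = CV·μ = 0.50×0.660 = 0.33000, so σ² = 0.108900.
s+1 = μ(1−μ)/σ² = 0.224400/0.108900 = 2.0606, so s = α+β = 1.0606.
α = μs = 0.700, β = (1−μ)s = 0.361.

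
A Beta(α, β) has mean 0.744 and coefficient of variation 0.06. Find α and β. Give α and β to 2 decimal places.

Var = (CV·μ)² = (0.06×0.744)² = 0.001993.
α+β = μ(1−μ)/Var − 1 = 0.190464/0.001993 − 1 = 94.5795.
Thus α = 0.744·94.5795 = 70.37 and β = 0.256·94.5795 = 24.21.

α = 70.37, β = 24.21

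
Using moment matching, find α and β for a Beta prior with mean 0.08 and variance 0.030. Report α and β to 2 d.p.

Write ν = α+β; then α = μν and Var = μ(1−μ)/(ν+1).
ν = μ(1−μ)/Var − 1 = 0.0736/0.030 − 1 = 1.4533.
α = 0.08·1.4533 = 0.12, β = 0.92·1.4533 = 1.34.

α = 0.12, β = 1.34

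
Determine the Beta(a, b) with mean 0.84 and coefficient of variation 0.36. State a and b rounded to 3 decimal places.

a = 0.395, b = 0.075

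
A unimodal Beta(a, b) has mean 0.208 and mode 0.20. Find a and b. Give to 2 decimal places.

a = 15.60, b = 59.40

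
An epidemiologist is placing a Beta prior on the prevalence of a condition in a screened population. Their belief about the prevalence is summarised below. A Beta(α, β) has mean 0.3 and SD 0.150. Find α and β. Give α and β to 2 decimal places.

α = 2.50, β = 5.83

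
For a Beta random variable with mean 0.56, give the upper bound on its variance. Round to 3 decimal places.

For fixed mean μ the Beta variance is μ(1−μ)/(α+β+1), increasing as α+β decreases.
Its least upper bound (not attained) is μ(1−μ) = 0.56·0.44 = 0.246.

0.246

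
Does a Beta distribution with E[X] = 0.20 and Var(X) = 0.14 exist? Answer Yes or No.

The Beta variance bound is σ² < μ(1−μ).
Here μ(1−μ) = 0.20×0.80 = 0.1600, and 0.14 < 0.1600.

Yes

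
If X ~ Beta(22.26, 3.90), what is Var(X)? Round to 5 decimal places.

α+β = 26.16 and αβ = 86.8140, so Var = αβ/[(α+β)²(α+β+1)] = 86.8140/18586.826496 = 0.00467.

0.00467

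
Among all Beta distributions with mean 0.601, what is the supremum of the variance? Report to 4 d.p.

0.2398

Var = μ(1−μ)/(α+β+1), which approaches μ(1−μ) as α+β → 0.
So the supremum is μ(1−μ) = 0.601×0.399 = 0.2398.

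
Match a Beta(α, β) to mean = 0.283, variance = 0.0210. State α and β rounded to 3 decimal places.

By moment matching, α+β = μ(1−μ)/σ² − 1 = (0.283·0.717)/0.0210 − 1 = 9.6624 − 1 = 8.6624.
Since α/(α+β) = μ, α = 0.283·8.6624 = 2.451 and β = 0.717·8.6624 = 6.211.

α = 2.451, β = 6.211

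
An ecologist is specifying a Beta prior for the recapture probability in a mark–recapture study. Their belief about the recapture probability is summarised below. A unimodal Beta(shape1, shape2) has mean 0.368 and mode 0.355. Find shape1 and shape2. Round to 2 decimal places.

shape1 = 8.21, shape2 = 14.10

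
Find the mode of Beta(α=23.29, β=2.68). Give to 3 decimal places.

0.930

The density x^(α−1)(1−x)^(β−1) is maximised at (α−1)/(α+β−2) = 22.29/23.97 = 0.930.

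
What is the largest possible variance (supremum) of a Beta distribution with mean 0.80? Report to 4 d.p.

0.1600

Var = μ(1−μ)/(α+β+1), which approaches μ(1−μ) as α+β → 0.
So the supremum is μ(1−μ) = 0.80×0.20 = 0.1600.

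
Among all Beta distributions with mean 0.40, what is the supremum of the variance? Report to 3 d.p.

0.240

Var = μ(1−μ)/(α+β+1), which approaches μ(1−μ) as α+β → 0.
So the supremum is μ(1−μ) = 0.40×0.60 = 0.240.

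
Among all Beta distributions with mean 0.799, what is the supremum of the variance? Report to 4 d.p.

Var = μ(1−μ)/(α+β+1), which approaches μ(1−μ) as α+β → 0.
So the supremum is μ(1−μ) = 0.799×0.201 = 0.1606.

0.1606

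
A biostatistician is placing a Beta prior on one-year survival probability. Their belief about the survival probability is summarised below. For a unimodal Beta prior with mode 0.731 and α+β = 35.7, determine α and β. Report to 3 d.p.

α = 25.635, β = 10.065

For α,β>1 the mode is (α−1)/(α+β−2), so α = mode·(κ−2)+1 = 0.731×33.7+1 = 25.635.
And β = (1−mode)·(κ−2)+1 = 0.269×33.7+1 = 10.065.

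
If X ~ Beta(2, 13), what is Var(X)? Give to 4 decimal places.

0.0072

α+β = 15 and αβ = 26, so Var = αβ/[(α+β)²(α+β+1)] = 26/3600 = 0.0072.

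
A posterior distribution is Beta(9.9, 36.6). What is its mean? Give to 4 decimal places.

E[X] = α/(α+β) = 9.9/46.5 = 0.2129.

0.2129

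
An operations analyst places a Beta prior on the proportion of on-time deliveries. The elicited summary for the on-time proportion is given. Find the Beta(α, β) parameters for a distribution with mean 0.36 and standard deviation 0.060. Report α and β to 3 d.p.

α = 22.680, β = 40.320

σ² = 0.060² = 0.003600.
With s = α+β, Var = μ(1−μ)/(s+1), so s+1 = (0.36×0.64)/0.003600 = 64.0000 and s = 63.0000.
α = μs = 22.680, β = (1−μ)s = 40.320.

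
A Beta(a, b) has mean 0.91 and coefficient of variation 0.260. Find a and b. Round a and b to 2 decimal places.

a = 0.42, b = 0.04

Var = (CV·μ)² = (0.260×0.91)² = 0.055980.
a+b = μ(1−μ)/Var − 1 = 0.0819/0.055980 − 1 = 0.4630.
Thus a = 0.91·0.4630 = 0.42 and b = 0.09·0.4630 = 0.04.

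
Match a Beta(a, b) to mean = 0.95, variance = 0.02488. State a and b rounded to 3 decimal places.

a = 0.864, b = 0.045

Write ν = a+b; then a = μν and Var = μ(1−μ)/(ν+1).
ν = μ(1−μ)/Var − 1 = 0.0475/0.02488 − 1 = 0.9092.
a = 0.95·0.9092 = 0.864, b = 0.05·0.9092 = 0.045.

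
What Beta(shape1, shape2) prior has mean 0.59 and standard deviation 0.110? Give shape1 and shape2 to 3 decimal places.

First σ² = 0.012100. Setting shape1 = μn, shape2 = (1−μ)n with n = shape1+shape2,
μ(1−μ)/(n+1) = 0.012100 ⇒ n+1 = 0.2419/0.012100 = 19.9917 ⇒ n = 18.9917.
Hence shape1 = 0.59×18.9917 = 11.205, shape2 = 0.41×18.9917 = 7.787.

shape1 = 11.205, shape2 = 7.787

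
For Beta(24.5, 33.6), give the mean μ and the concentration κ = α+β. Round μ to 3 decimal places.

κ = α+β = 24.5+33.6 = 58.1; μ = α/κ = 24.5/58.1 = 0.422.

μ = 0.422, κ = 58.1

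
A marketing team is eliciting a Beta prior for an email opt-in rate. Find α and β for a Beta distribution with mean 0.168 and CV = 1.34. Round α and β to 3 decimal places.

α = 0.295, β = 1.463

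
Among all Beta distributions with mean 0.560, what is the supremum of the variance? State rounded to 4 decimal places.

0.2464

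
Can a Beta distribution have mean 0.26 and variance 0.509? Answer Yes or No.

For any Beta, Var(X) < E[X]·(1−E[X]).
Here μ(1−μ) = 0.26×0.74 = 0.1924, and 0.509 ≥ 0.1924.

No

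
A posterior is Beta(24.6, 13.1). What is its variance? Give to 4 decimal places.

μ = 24.6/37.7 = 0.652520; Var = μ(1−μ)/(α+β+1) = 0.2267377/38.7 = 0.0059.

0.0059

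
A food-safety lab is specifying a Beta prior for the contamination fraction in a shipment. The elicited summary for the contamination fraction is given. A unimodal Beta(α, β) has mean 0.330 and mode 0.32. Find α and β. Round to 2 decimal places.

Let s = α+β. Mean gives α = μs = 0.330s; mode gives (α−1)/(s−2) = 0.32.
Substituting: 0.330s − 1 = 0.32(s−2) = 0.32s − 0.64, so 0.010s = 0.36 and s = 36.0000.
Then α = 0.330×36.0000 = 11.88 and β = s−α = 24.12.

α = 11.88, β = 24.12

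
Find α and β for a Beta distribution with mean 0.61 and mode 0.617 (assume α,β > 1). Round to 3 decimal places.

α = 20.391, β = 13.037

Let s = α+β. Mean gives α = μs = 0.61s; mode gives (α−1)/(s−2) = 0.617.
Substituting: 0.61s − 1 = 0.617(s−2) = 0.617s − 1.234, so -0.007s = -0.234 and s = 33.4286.
Then α = 0.61×33.4286 = 20.391 and β = s−α = 13.037.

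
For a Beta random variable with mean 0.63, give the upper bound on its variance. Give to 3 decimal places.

0.233

For fixed mean μ the Beta variance is μ(1−μ)/(α+β+1), increasing as α+β decreases.
Its least upper bound (not attained) is μ(1−μ) = 0.63·0.37 = 0.233.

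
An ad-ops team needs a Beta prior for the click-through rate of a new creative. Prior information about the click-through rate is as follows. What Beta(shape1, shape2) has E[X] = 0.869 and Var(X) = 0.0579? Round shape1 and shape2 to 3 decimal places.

By moment matching, shape1+shape2 = μ(1−μ)/σ² − 1 = (0.869·0.131)/0.0579 − 1 = 1.9661 − 1 = 0.9661.
Since shape1/(shape1+shape2) = μ, shape1 = 0.869·0.9661 = 0.840 and shape2 = 0.131·0.9661 = 0.127.

shape1 = 0.840, shape2 = 0.127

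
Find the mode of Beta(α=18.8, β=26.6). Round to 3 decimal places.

0.410

With α,β > 1, mode = (α−1)/(α+β−2) = 17.8/43.4 = 0.410.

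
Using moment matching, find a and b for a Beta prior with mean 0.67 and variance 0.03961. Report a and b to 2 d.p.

a = 3.07, b = 1.51

By moment matching, a+b = μ(1−μ)/σ² − 1 = (0.67·0.33)/0.03961 − 1 = 5.5819 − 1 = 4.5819.
Since a/(a+b) = μ, a = 0.67·4.5819 = 3.07 and b = 0.33·4.5819 = 1.51.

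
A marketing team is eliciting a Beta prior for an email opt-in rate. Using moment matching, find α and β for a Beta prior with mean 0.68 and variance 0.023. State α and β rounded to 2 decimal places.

α = 5.75, β = 2.71

By moment matching, α+β = μ(1−μ)/σ² − 1 = (0.68·0.32)/0.023 − 1 = 9.4609 − 1 = 8.4609.
Since α/(α+β) = μ, α = 0.68·8.4609 = 5.75 and β = 0.32·8.4609 = 2.71.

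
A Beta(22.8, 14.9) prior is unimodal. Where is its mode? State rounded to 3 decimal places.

With α,β > 1, mode = (α−1)/(α+β−2) = 21.8/35.7 = 0.611.

0.611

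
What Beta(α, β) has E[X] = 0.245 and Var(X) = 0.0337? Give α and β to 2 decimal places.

α = 1.10, β = 3.39

Write ν = α+β; then α = μν and Var = μ(1−μ)/(ν+1).
ν = μ(1−μ)/Var − 1 = 0.184975/0.0337 − 1 = 4.4889.
α = 0.245·4.4889 = 1.10, β = 0.755·4.4889 = 3.39.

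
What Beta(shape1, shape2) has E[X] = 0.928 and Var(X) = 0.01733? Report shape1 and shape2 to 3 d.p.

shape1 = 2.650, shape2 = 0.206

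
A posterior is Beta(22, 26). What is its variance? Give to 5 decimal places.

μ = 22/48 = 0.458333; Var = μ(1−μ)/(α+β+1) = 0.2482639/49 = 0.00507.

0.00507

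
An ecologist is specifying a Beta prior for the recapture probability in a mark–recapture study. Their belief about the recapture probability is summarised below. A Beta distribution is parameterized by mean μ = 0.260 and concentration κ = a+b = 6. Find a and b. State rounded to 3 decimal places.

a = μκ = 0.260×6 = 1.560 and b = (1−μ)κ = 0.740×6 = 4.440.

a = 1.560, b = 4.440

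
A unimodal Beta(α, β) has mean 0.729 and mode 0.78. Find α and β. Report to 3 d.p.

With s = α+β: μ = α/s and mode = (α−1)/(s−2). Eliminating α = μs,
μs − 1 = m(s−2) ⇒ s(μ−m) = 1−2m ⇒ s = -0.56/-0.051 = 10.9804.
So α = μs = 8.005, β = (1−μ)s = 2.976.

α = 8.005, β = 2.976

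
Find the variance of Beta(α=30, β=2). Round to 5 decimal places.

Var = αβ/[(α+β)²(α+β+1)] = (30×2)/(32²×33) = 60/33792 = 0.00178.

0.00178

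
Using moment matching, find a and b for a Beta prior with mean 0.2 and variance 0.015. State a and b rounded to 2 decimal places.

a = 1.93, b = 7.73

Let s = a+b. The Beta variance is μ(1−μ)/(s+1).
So s+1 = μ(1−μ)/σ² = (0.2×0.8)/0.015 = 0.16/0.015 = 10.6667, giving s = 9.6667.
Then a = μs = 0.2×9.6667 = 1.93 and b = (1−μ)s = 0.8×9.6667 = 7.73.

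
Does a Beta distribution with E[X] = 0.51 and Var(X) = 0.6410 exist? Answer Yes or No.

A Beta with mean μ has variance μ(1−μ)/(α+β+1) < μ(1−μ).
Here μ(1−μ) = 0.51×0.49 = 0.2499, and 0.6410 ≥ 0.2499.

No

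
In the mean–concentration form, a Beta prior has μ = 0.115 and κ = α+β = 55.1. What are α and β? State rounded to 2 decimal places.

α = 6.34, β = 48.76

α = μκ = 0.115×55.1 = 6.34 and β = (1−μ)κ = 0.885×55.1 = 48.76.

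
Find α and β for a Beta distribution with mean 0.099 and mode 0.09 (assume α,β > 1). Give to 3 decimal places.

α = 9.020, β = 82.091

With s = α+β: μ = α/s and mode = (α−1)/(s−2). Eliminating α = μs,
μs − 1 = m(s−2) ⇒ s(μ−m) = 1−2m ⇒ s = 0.82/0.009 = 91.1111.
So α = μs = 9.020, β = (1−μ)s = 82.091.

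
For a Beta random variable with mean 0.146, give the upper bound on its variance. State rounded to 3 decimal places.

For fixed mean μ the Beta variance is μ(1−μ)/(α+β+1), increasing as α+β decreases.
Its least upper bound (not attained) is μ(1−μ) = 0.146·0.854 = 0.125.

0.125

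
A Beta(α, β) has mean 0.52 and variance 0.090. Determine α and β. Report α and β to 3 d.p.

By moment matching, α+β = μ(1−μ)/σ² − 1 = (0.52·0.48)/0.090 − 1 = 2.7733 − 1 = 1.7733.
Since α/(α+β) = μ, α = 0.52·1.7733 = 0.922 and β = 0.48·1.7733 = 0.851.

α = 0.922, β = 0.851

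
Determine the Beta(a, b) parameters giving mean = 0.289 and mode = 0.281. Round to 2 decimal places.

a = 15.82, b = 38.93

With s = a+b: μ = a/s and mode = (a−1)/(s−2). Eliminating a = μs,
μs − 1 = m(s−2) ⇒ s(μ−m) = 1−2m ⇒ s = 0.438/0.008 = 54.7500.
So a = μs = 15.82, b = (1−μ)s = 38.93.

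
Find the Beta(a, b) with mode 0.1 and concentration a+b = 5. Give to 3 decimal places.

a = 1.300, b = 3.700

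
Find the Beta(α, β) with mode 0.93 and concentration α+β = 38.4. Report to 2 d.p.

Since the density peak of Beta(α,β) is at (α−1)/(α+β−2),
α = 1 + 0.93(38.4−2) = 34.85 and β = 38.4 − 34.85 = 3.55.

α = 34.85, β = 3.55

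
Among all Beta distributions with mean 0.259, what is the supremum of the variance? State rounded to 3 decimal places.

0.192

Var = μ(1−μ)/(α+β+1), which approaches μ(1−μ) as α+β → 0.
So the supremum is μ(1−μ) = 0.259×0.741 = 0.192.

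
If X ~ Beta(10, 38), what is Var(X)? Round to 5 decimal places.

0.00337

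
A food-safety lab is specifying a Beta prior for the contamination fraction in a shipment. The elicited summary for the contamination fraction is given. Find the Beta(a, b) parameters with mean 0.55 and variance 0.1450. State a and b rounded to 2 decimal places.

a = 0.39, b = 0.32

By moment matching, a+b = μ(1−μ)/σ² − 1 = (0.55·0.45)/0.1450 − 1 = 1.7069 − 1 = 0.7069.
Since a/(a+b) = μ, a = 0.55·0.7069 = 0.39 and b = 0.45·0.7069 = 0.32.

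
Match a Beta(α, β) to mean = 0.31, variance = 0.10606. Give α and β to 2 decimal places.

α = 0.32, β = 0.70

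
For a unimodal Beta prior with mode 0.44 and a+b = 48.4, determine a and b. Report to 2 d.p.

a = 21.42, b = 26.98

Mode = (a−1)/(κ−2) with κ = a+b, so a−1 = 0.44·46.4 = 20.42.
a = 21.42; b = κ − a = 26.98.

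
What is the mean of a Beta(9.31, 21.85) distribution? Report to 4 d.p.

The Beta mean is α/(α+β) = 9.31/(9.31+21.85) = 0.2988.

0.2988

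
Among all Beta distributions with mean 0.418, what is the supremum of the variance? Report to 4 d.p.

0.2433

Var = μ(1−μ)/(α+β+1), which approaches μ(1−μ) as α+β → 0.
So the supremum is μ(1−μ) = 0.418×0.582 = 0.2433.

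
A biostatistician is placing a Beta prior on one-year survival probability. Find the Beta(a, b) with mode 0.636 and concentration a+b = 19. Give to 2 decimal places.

a = 11.81, b = 7.19

Since the density peak of Beta(a,b) is at (a−1)/(a+b−2),
a = 1 + 0.636(19−2) = 11.81 and b = 19 − 11.81 = 7.19.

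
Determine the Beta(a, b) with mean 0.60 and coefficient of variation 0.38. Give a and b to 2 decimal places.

Var = (CV·μ)² = (0.38×0.60)² = 0.051984.
a+b = μ(1−μ)/Var − 1 = 0.2400/0.051984 − 1 = 3.6168.
Thus a = 0.60·3.6168 = 2.17 and b = 0.40·3.6168 = 1.45.

a = 2.17, b = 1.45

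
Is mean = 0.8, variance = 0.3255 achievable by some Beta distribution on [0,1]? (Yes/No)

The Beta variance bound is σ² < μ(1−μ).
Here μ(1−μ) = 0.8×0.2 = 0.16, and 0.3255 ≥ 0.16.

No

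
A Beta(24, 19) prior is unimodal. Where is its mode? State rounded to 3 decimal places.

0.561

With α,β > 1, mode = (α−1)/(α+β−2) = 23/41 = 0.561.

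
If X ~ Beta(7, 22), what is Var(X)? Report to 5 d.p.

Var = αβ/[(α+β)²(α+β+1)] = (7×22)/(29²×30) = 154/25230 = 0.00610.

0.00610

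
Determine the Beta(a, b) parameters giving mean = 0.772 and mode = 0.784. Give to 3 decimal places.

Let s = a+b. Mean gives a = μs = 0.772s; mode gives (a−1)/(s−2) = 0.784.
Substituting: 0.772s − 1 = 0.784(s−2) = 0.784s − 1.568, so -0.012s = -0.568 and s = 47.3333.
Then a = 0.772×47.3333 = 36.541 and b = s−a = 10.792.

a = 36.541, b = 10.792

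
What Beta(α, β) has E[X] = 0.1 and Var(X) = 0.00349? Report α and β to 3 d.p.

α = 2.479, β = 22.309

By moment matching, α+β = μ(1−μ)/σ² − 1 = (0.1·0.9)/0.00349 − 1 = 25.7880 − 1 = 24.7880.
Since α/(α+β) = μ, α = 0.1·24.7880 = 2.479 and β = 0.9·24.7880 = 22.309.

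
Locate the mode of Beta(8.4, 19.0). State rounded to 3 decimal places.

0.291

With α,β > 1, mode = (α−1)/(α+β−2) = 7.4/25.4 = 0.291.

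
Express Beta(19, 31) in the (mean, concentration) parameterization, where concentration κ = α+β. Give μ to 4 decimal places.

κ = α+β = 19+31 = 50; μ = α/κ = 19/50 = 0.3800.

μ = 0.3800, κ = 50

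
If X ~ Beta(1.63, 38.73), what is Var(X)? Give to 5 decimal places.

μ = 1.63/40.36 = 0.040387; Var = μ(1−μ)/(α+β+1) = 0.0387555/41.36 = 0.00094.

0.00094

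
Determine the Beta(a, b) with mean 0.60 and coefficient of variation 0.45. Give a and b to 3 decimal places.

Var = (CV·μ)² = (0.45×0.60)² = 0.072900.
a+b = μ(1−μ)/Var − 1 = 0.2400/0.072900 − 1 = 2.2922.
Thus a = 0.60·2.2922 = 1.375 and b = 0.40·2.2922 = 0.917.

a = 1.375, b = 0.917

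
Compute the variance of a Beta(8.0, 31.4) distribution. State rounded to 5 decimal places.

0.00401

α+β = 39.4 and αβ = 251.20, so Var = αβ/[(α+β)²(α+β+1)] = 251.20/62715.344 = 0.00401.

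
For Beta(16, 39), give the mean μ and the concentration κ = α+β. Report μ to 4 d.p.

μ = 0.2909, κ = 55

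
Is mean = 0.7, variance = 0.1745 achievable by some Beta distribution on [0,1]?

A Beta with mean μ has variance μ(1−μ)/(α+β+1) < μ(1−μ).
Here μ(1−μ) = 0.7×0.3 = 0.21, and 0.1745 < 0.21.

Yes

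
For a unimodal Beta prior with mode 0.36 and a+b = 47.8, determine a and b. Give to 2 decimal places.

a = 17.49, b = 30.31

For a,b>1 the mode is (a−1)/(a+b−2), so a = mode·(κ−2)+1 = 0.36×45.8+1 = 17.49.
And b = (1−mode)·(κ−2)+1 = 0.64×45.8+1 = 30.31.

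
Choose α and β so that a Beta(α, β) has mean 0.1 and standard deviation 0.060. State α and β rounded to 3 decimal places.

First σ² = 0.003600. Setting α = μn, β = (1−μ)n with n = α+β,
μ(1−μ)/(n+1) = 0.003600 ⇒ n+1 = 0.09/0.003600 = 25.0000 ⇒ n = 24.0000.
Hence α = 0.1×24.0000 = 2.400, β = 0.9×24.0000 = 21.600.

α = 2.400, β = 21.600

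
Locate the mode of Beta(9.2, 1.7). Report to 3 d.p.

The density x^(α−1)(1−x)^(β−1) is maximised at (α−1)/(α+β−2) = 8.2/8.9 = 0.921.

0.921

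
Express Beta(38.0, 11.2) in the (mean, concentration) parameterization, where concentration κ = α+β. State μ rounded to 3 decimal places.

κ = α+β = 38.0+11.2 = 49.2; μ = α/κ = 38.0/49.2 = 0.772.

μ = 0.772, κ = 49.2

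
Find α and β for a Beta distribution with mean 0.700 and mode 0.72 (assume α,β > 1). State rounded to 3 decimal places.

α = 15.400, β = 6.600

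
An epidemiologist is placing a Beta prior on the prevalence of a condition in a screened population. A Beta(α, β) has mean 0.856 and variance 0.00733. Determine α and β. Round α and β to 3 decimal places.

By moment matching, α+β = μ(1−μ)/σ² − 1 = (0.856·0.144)/0.00733 − 1 = 16.8164 − 1 = 15.8164.
Since α/(α+β) = μ, α = 0.856·15.8164 = 13.539 and β = 0.144·15.8164 = 2.278.

α = 13.539, β = 2.278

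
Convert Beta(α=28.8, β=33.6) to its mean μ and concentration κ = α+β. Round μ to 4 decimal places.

κ = α+β = 28.8+33.6 = 62.4; μ = α/κ = 28.8/62.4 = 0.4615.

μ = 0.4615, κ = 62.4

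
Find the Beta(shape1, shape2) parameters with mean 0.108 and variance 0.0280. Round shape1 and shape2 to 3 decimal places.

Let s = shape1+shape2. The Beta variance is μ(1−μ)/(s+1).
So s+1 = μ(1−μ)/σ² = (0.108×0.892)/0.0280 = 0.096336/0.0280 = 3.4406, giving s = 2.4406.
Then shape1 = μs = 0.108×2.4406 = 0.264 and shape2 = (1−μ)s = 0.892×2.4406 = 2.177.

shape1 = 0.264, shape2 = 2.177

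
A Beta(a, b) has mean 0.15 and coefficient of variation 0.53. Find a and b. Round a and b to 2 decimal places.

a = 2.88, b = 16.30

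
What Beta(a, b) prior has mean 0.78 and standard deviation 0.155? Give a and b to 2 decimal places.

a = 4.79, b = 1.35

Variance = 0.155² = 0.024025. The moment-matching identity a+b = μ(1−μ)/Var − 1 gives
a+b = 0.1716/0.024025 − 1 = 6.1426, so a = μ·6.1426 = 4.79 and b = (1−μ)·6.1426 = 1.35.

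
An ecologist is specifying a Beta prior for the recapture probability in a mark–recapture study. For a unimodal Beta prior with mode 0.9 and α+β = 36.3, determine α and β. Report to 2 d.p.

Since the density peak of Beta(α,β) is at (α−1)/(α+β−2),
α = 1 + 0.9(36.3−2) = 31.87 and β = 36.3 − 31.87 = 4.43.

α = 31.87, β = 4.43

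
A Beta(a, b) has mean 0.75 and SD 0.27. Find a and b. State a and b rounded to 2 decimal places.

Variance = 0.27² = 0.0729. The moment-matching identity a+b = μ(1−μ)/Var − 1 gives
a+b = 0.1875/0.0729 − 1 = 1.5720, so a = μ·1.5720 = 1.18 and b = (1−μ)·1.5720 = 0.39.

a = 1.18, b = 0.39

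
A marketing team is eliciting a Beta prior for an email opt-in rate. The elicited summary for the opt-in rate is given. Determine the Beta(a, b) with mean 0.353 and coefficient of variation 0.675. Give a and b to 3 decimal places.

σ = CV·μ = 0.675×0.353 = 0.23828, so σ² = 0.056775.
s+1 = μ(1−μ)/σ² = 0.228391/0.056775 = 4.0227, so s = a+b = 3.0227.
a = μs = 1.067, b = (1−μ)s = 1.956.

a = 1.067, b = 1.956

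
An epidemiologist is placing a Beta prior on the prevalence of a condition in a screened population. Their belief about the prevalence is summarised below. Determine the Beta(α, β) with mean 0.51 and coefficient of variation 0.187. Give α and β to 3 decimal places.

α = 13.502, β = 12.973

σ = CV·μ = 0.187×0.51 = 0.09537, so σ² = 0.009095.
s+1 = μ(1−μ)/σ² = 0.2499/0.009095 = 27.4753, so s = α+β = 26.4753.
α = μs = 13.502, β = (1−μ)s = 12.973.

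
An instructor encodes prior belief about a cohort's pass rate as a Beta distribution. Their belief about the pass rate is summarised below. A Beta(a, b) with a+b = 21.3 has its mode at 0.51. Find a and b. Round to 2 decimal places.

a = 10.84, b = 10.46

Since the density peak of Beta(a,b) is at (a−1)/(a+b−2),
a = 1 + 0.51(21.3−2) = 10.84 and b = 21.3 − 10.84 = 10.46.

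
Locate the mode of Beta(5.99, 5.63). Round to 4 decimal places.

The density x^(α−1)(1−x)^(β−1) is maximised at (α−1)/(α+β−2) = 4.99/9.62 = 0.5187.

0.5187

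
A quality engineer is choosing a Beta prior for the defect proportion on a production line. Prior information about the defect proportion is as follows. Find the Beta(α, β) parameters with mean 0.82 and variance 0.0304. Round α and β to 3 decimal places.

Let s = α+β. The Beta variance is μ(1−μ)/(s+1).
So s+1 = μ(1−μ)/σ² = (0.82×0.18)/0.0304 = 0.1476/0.0304 = 4.8553, giving s = 3.8553.
Then α = μs = 0.82×3.8553 = 3.161 and β = (1−μ)s = 0.18×3.8553 = 0.694.

α = 3.161, β = 0.694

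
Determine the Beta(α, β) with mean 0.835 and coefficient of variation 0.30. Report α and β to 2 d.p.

Var = (CV·μ)² = (0.30×0.835)² = 0.062750.
α+β = μ(1−μ)/Var − 1 = 0.137775/0.062750 − 1 = 1.1956.
Thus α = 0.835·1.1956 = 1.00 and β = 0.165·1.1956 = 0.20.

α = 1.00, β = 0.20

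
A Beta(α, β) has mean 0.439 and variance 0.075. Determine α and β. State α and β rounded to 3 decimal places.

Write ν = α+β; then α = μν and Var = μ(1−μ)/(ν+1).
ν = μ(1−μ)/Var − 1 = 0.246279/0.075 − 1 = 2.2837.
α = 0.439·2.2837 = 1.003, β = 0.561·2.2837 = 1.281.

α = 1.003, β = 1.281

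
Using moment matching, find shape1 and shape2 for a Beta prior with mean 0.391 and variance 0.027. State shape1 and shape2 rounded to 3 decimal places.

shape1 = 3.057, shape2 = 4.762

Let s = shape1+shape2. The Beta variance is μ(1−μ)/(s+1).
So s+1 = μ(1−μ)/σ² = (0.391×0.609)/0.027 = 0.238119/0.027 = 8.8192, giving s = 7.8192.
Then shape1 = μs = 0.391×7.8192 = 3.057 and shape2 = (1−μ)s = 0.609×7.8192 = 4.762.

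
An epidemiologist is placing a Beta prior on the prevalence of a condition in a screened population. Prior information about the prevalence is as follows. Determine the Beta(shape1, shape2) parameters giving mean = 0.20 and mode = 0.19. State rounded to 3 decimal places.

shape1 = 12.400, shape2 = 49.600

Let s = shape1+shape2. Mean gives shape1 = μs = 0.20s; mode gives (shape1−1)/(s−2) = 0.19.
Substituting: 0.20s − 1 = 0.19(s−2) = 0.19s − 0.38, so 0.01s = 0.62 and s = 62.0000.
Then shape1 = 0.20×62.0000 = 12.400 and shape2 = s−shape1 = 49.600.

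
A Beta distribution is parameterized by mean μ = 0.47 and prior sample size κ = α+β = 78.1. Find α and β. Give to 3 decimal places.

α = μκ = 0.47×78.1 = 36.707 and β = (1−μ)κ = 0.53×78.1 = 41.393.

α = 36.707, β = 41.393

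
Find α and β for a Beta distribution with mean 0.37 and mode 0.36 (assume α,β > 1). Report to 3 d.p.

α = 10.360, β = 17.640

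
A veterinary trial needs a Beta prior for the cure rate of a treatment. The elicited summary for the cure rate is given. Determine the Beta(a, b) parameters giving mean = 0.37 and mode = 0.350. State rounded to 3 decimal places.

Let s = a+b. Mean gives a = μs = 0.37s; mode gives (a−1)/(s−2) = 0.350.
Substituting: 0.37s − 1 = 0.350(s−2) = 0.350s − 0.700, so 0.020s = 0.300 and s = 15.0000.
Then a = 0.37×15.0000 = 5.550 and b = s−a = 9.450.

a = 5.550, b = 9.450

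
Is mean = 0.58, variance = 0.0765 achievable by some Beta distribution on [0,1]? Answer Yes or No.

Yes

A Beta with mean μ has variance μ(1−μ)/(α+β+1) < μ(1−μ).
Here μ(1−μ) = 0.58×0.42 = 0.2436, and 0.0765 < 0.2436.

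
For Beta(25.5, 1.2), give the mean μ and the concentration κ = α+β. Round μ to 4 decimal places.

κ = α+β = 25.5+1.2 = 26.7; μ = α/κ = 25.5/26.7 = 0.9551.

μ = 0.9551, κ = 26.7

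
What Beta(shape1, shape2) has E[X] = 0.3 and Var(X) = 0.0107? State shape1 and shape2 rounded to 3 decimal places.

shape1 = 5.588, shape2 = 13.038

By moment matching, shape1+shape2 = μ(1−μ)/σ² − 1 = (0.3·0.7)/0.0107 − 1 = 19.6262 − 1 = 18.6262.
Since shape1/(shape1+shape2) = μ, shape1 = 0.3·18.6262 = 5.588 and shape2 = 0.7·18.6262 = 13.038.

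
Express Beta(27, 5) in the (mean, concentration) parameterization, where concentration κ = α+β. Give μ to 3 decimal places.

κ = α+β = 27+5 = 32; μ = α/κ = 27/32 = 0.844.

μ = 0.844, κ = 32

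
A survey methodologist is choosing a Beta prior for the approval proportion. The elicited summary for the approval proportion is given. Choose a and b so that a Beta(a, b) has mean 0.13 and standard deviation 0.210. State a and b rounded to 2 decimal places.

a = 0.20, b = 1.36

σ² = 0.210² = 0.044100.
With s = a+b, Var = μ(1−μ)/(s+1), so s+1 = (0.13×0.87)/0.044100 = 2.5646 and s = 1.5646.
a = μs = 0.20, b = (1−μ)s = 1.36.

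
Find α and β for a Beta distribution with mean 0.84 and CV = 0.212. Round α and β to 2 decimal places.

α = 2.72, β = 0.52

σ = CV·μ = 0.212×0.84 = 0.17808, so σ² = 0.031712.
s+1 = μ(1−μ)/σ² = 0.1344/0.031712 = 4.2381, so s = α+β = 3.2381.
α = μs = 2.72, β = (1−μ)s = 0.52.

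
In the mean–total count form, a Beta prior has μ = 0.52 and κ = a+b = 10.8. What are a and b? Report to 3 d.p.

a = 5.616, b = 5.184

Split κ in proportion μ : (1−μ): a = 0.52·10.8 = 5.616, b = 10.8 − 5.616 = 5.184.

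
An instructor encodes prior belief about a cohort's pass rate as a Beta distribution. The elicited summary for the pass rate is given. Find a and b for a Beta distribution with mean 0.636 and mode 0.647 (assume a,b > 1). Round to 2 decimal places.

Let s = a+b. Mean gives a = μs = 0.636s; mode gives (a−1)/(s−2) = 0.647.
Substituting: 0.636s − 1 = 0.647(s−2) = 0.647s − 1.294, so -0.011s = -0.294 and s = 26.7273.
Then a = 0.636×26.7273 = 17.00 and b = s−a = 9.73.

a = 17.00, b = 9.73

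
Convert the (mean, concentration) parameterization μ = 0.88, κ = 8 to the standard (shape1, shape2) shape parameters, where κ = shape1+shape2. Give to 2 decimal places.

shape1 = 7.04, shape2 = 0.96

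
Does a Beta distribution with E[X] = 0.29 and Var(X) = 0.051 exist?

Yes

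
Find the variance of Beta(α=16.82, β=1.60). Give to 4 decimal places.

0.0041

Var = αβ/[(α+β)²(α+β+1)] = (16.82×1.60)/(18.42²×19.42) = 26.9120/6589.136088 = 0.0041.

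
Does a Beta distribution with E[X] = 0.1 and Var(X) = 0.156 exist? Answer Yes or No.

No

The Beta variance bound is σ² < μ(1−μ).
Here μ(1−μ) = 0.1×0.9 = 0.09, and 0.156 ≥ 0.09.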